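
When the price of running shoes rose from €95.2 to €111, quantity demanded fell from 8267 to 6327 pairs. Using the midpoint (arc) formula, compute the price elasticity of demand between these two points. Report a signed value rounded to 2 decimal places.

%ΔQ = (6327 − 8267) / [(8267 + 6327)/2] = -1940/7297 = -0.265862…
%ΔP = (111 − 95.2) / [(95.2 + 111)/2] = 15.8/103.1 = 0.153249…
Arc Ed = %ΔQ / %ΔP = (-1940/7297) / (15.8/103.1) = -1.7348…

-1.73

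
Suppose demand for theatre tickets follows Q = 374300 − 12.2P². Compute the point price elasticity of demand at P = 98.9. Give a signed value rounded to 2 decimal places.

dQ/dP = −2·12.2·P = -2413.16. At P = 98.9, Q = 254969.238.
Ed = (dQ/dP)·(P/Q) = (-2413.16) × (98.9/254969.238) = -0.9360…

-0.94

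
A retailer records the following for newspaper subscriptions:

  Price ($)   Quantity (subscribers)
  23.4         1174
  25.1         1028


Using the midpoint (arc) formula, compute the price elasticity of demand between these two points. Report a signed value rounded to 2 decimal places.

-1.89

%ΔQ = (1028 − 1174) / [(1174 + 1028)/2] = -146/1101 = -0.132606…
%ΔP = (25.1 − 23.4) / [(23.4 + 25.1)/2] = 1.7/24.25 = 0.070103…
Arc Ed = %ΔQ / %ΔP = (-146/1101) / (1.7/24.25) = -1.8915…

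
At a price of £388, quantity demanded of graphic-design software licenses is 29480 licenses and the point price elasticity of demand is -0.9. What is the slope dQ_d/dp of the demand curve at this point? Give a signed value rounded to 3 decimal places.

Ed = (dQ_d/dp)·(p/Q_d) ⇒ dQ_d/dp = Ed·Q_d/p = (-0.9)·29480/388 = -68.38144…

-68.381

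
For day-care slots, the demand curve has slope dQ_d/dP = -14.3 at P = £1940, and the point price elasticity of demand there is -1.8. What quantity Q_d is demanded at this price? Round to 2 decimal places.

Ed = (dQ_d/dP)·(P/Q_d) ⇒ Q_d = (dQ_d/dP)·P/Ed = (-14.3)·1940/(-1.8) = 15412.2222…

15412.22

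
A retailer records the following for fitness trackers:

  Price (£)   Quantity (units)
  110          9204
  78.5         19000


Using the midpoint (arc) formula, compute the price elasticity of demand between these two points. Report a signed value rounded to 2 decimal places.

%ΔQ = (19000 − 9204) / [(9204 + 19000)/2] = 9796/14102 = 0.694653…
%ΔP = (78.5 − 110) / [(110 + 78.5)/2] = -31.5/94.25 = -0.334217…
Arc Ed = %ΔQ / %ΔP = (9796/14102) / (-31.5/94.25) = -2.0784…

-2.08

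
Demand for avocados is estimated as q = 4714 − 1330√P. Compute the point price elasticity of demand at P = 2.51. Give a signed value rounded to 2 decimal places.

dq/dP = −1330/(2√P) = -419.744. At P = 2.51, q = 2606.88.
Ed = (dq/dP)·(P/q) = (-419.744) × (2.51/2606.88) = -0.4041…

-0.40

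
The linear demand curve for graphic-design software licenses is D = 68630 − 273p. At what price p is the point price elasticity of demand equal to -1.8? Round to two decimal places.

Ed = −273p/(68630 − 273p). Set this equal to -1.8:
273p = 1.8·(68630 − 273p) ⇒ 273p(1 + 1.8) = 1.8·68630
p = 1.8·68630 / (273·2.8) = 161.6091…

161.61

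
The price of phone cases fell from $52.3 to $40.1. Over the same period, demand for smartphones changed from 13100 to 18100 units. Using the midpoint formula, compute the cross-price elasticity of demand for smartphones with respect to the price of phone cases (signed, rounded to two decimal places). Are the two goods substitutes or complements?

%ΔQ_{smartphones} = (18100 − 13100)/avg = 5000/15600 = 0.320512…
%ΔP_{phone cases} = (40.1 − 52.3)/avg = -12.2/46.2 = -0.264069…
E_cross = (5000/15600) / (-12.2/46.2) = -1.2137…
E_cross < 0 ⇒ the goods are complements.

-1.21; complements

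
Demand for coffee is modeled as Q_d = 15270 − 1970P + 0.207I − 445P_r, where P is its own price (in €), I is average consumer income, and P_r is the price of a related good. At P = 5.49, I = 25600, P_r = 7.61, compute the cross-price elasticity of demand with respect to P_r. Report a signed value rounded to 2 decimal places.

-0.53

At the given values, Q_d = 15270 − 1970(5.49) + 0.207(25600) − 445(7.61) = 6367.45.
∂Q_d/∂P_r = -445.
E = (-445) × (7.61/6367.45) = -0.5318…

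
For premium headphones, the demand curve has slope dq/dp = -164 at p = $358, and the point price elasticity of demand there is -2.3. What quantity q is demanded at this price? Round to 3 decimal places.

Ed = (dq/dp)·(p/q) ⇒ q = (dq/dp)·p/Ed = (-164)·358/(-2.3) = 25526.95652…

25526.957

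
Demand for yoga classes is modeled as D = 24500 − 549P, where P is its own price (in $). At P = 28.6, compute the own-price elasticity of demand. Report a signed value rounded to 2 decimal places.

At the given values, D = 24500 − 549(28.6) = 8798.6.
∂D/∂P = −549.
E = (-549) × (28.6/8798.6) = -1.7845…

-1.78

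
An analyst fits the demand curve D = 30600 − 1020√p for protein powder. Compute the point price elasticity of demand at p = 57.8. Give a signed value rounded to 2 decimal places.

dD/dp = −1020/(2√p) = -67.082. At p = 57.8, D = 22845.3.
Ed = (dD/dp)·(p/D) = (-67.082) × (57.8/22845.3) = -0.1697…

-0.17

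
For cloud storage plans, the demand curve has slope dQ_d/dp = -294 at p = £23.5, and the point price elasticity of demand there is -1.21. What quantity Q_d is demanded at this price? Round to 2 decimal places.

5709.92

Ed = (dQ_d/dp)·(p/Q_d) ⇒ Q_d = (dQ_d/dp)·p/Ed = (-294)·23.5/(-1.21) = 5709.9173…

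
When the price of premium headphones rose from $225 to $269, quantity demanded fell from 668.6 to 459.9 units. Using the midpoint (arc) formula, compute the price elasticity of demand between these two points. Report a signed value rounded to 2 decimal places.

-2.08

%ΔQ = (459.9 − 668.6) / [(668.6 + 459.9)/2] = -208.7/564.25 = -0.369871…
%ΔP = (269 − 225) / [(225 + 269)/2] = 44/247 = 0.178137…
Arc Ed = %ΔQ / %ΔP = (-208.7/564.25) / (44/247) = -2.0763…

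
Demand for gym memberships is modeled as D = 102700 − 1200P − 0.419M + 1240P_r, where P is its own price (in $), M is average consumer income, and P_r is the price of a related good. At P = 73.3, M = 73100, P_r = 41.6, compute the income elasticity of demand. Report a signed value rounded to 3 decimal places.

At the given values, D = 102700 − 1200(73.3) − 0.419(73100) + 1240(41.6) = 35695.1.
∂D/∂M = -0.419.
E = (-0.419) × (73100/35695.1) = -0.85807…

-0.858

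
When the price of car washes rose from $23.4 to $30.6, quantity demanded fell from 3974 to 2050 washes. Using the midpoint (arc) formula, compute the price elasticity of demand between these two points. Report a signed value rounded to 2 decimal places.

-2.40

%ΔQ = (2050 − 3974) / [(3974 + 2050)/2] = -1924/3012 = -0.638778…
%ΔP = (30.6 − 23.4) / [(23.4 + 30.6)/2] = 7.2/27 = 0.266666…
Arc Ed = %ΔQ / %ΔP = (-1924/3012) / (7.2/27) = -2.3954…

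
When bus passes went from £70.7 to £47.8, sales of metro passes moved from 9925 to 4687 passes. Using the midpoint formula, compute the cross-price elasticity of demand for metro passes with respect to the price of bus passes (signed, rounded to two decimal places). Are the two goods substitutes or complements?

%ΔQ_{metro passes} = (4687 − 9925)/avg = -5238/7306 = -0.716944…
%ΔP_{bus passes} = (47.8 − 70.7)/avg = -22.9/59.25 = -0.386497…
E_cross = (-5238/7306) / (-22.9/59.25) = 1.8549…
E_cross > 0 ⇒ the goods are substitutes.

1.85; substitutes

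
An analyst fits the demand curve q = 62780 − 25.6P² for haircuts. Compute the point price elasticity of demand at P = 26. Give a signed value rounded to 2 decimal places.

-0.76

dq/dP = −2·25.6·P = -1331.2. At P = 26, q = 45474.4.
Ed = (dq/dP)·(P/q) = (-1331.2) × (26/45474.4) = -0.7611…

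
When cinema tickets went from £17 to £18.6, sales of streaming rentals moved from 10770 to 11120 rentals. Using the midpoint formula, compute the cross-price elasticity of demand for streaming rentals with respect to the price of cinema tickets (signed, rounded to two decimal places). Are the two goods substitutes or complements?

%ΔQ_{streaming rentals} = (11120 − 10770)/avg = 350/10945 = 0.031978…
%ΔP_{cinema tickets} = (18.6 − 17)/avg = 1.6/17.8 = 0.089887…
E_cross = (350/10945) / (1.6/17.8) = 0.3557…
E_cross > 0 ⇒ the goods are substitutes.

0.36; substitutes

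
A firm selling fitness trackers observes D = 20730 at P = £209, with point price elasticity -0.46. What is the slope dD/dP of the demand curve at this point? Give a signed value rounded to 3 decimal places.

-45.626

Ed = (dD/dP)·(P/D) ⇒ dD/dP = Ed·D/P = (-0.46)·20730/209 = -45.62583…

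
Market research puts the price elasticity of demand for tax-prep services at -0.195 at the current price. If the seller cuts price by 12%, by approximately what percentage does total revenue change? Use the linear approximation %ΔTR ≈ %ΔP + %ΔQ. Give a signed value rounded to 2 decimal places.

%ΔQ ≈ Ed × %ΔP = (-0.195) × (-12%) = +2.3400%
%ΔTR ≈ %ΔP + %ΔQ = (-12%) + (+2.3400%) = -9.6600%

-9.66%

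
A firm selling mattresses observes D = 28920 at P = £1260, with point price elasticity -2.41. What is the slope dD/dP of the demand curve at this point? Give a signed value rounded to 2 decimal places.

-55.32

Ed = (dD/dP)·(P/D) ⇒ dD/dP = Ed·D/P = (-2.41)·28920/1260 = -55.3152…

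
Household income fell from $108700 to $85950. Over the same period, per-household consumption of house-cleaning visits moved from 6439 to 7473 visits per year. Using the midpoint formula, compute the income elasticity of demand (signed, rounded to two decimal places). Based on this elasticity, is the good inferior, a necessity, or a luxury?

-0.64; inferior

%ΔQ = (7473 − 6439)/[( 6439 + 7473)/2] = 1034/6956 = 0.148648…
%ΔIncome = (85950 − 108700)/[( 108700 + 85950)/2] = -22750/97325 = -0.233752…
E_income = (1034/6956) / (-22750/97325) = -0.6359…
E_income < 0 ⇒ inferior good.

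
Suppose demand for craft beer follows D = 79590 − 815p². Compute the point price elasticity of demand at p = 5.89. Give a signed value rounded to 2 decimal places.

dD/dp = −2·815·p = -9600.7. At p = 5.89, D = 51315.9385.
Ed = (dD/dp)·(p/D) = (-9600.7) × (5.89/51315.9385) = -1.1019…

-1.10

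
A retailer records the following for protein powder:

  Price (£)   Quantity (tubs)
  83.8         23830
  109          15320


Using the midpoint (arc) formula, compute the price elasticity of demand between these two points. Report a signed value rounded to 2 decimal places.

-1.66

%ΔQ = (15320 − 23830) / [(23830 + 15320)/2] = -8510/19575 = -0.434738…
%ΔP = (109 − 83.8) / [(83.8 + 109)/2] = 25.2/96.4 = 0.261410…
Arc Ed = %ΔQ / %ΔP = (-8510/19575) / (25.2/96.4) = -1.6630…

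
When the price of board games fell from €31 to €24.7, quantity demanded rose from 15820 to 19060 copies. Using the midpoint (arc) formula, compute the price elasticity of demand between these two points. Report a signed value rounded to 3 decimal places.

-0.821

%ΔQ = (19060 − 15820) / [(15820 + 19060)/2] = 3240/17440 = 0.185779…
%ΔP = (24.7 − 31) / [(31 + 24.7)/2] = -6.3/27.85 = -0.226211…
Arc Ed = %ΔQ / %ΔP = (3240/17440) / (-6.3/27.85) = -0.82126…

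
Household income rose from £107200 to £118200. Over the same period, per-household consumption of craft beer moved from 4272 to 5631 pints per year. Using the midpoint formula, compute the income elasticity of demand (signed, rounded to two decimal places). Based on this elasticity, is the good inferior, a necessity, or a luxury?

%ΔQ = (5631 − 4272)/[( 4272 + 5631)/2] = 1359/4951.5 = 0.274462…
%ΔIncome = (118200 − 107200)/[( 107200 + 118200)/2] = 11000/112700 = 0.097604…
E_income = (1359/4951.5) / (11000/112700) = 2.8119…
E_income > 1 ⇒ normal good, luxury.

2.81; luxury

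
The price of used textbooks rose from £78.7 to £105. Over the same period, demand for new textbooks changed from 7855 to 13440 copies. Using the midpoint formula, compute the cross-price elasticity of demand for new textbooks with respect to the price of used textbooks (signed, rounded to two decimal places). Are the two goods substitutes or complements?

%ΔQ_{new textbooks} = (13440 − 7855)/avg = 5585/10647.5 = 0.524536…
%ΔP_{used textbooks} = (105 − 78.7)/avg = 26.3/91.85 = 0.286336…
E_cross = (5585/10647.5) / (26.3/91.85) = 1.8318…
E_cross > 0 ⇒ the goods are substitutes.

1.83; substitutes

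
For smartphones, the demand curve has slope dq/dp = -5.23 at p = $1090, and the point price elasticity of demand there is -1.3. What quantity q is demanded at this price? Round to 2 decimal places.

4385.15

Ed = (dq/dp)·(p/q) ⇒ q = (dq/dp)·p/Ed = (-5.23)·1090/(-1.3) = 4385.1538…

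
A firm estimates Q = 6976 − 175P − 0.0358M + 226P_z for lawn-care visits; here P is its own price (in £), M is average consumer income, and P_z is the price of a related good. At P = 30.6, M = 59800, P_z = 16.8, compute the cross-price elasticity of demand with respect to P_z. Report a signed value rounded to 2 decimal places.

1.16

At the given values, Q = 6976 − 175(30.6) − 0.0358(59800) + 226(16.8) = 3276.96.
∂Q/∂P_z = 226.
E = (226) × (16.8/3276.96) = 1.1586…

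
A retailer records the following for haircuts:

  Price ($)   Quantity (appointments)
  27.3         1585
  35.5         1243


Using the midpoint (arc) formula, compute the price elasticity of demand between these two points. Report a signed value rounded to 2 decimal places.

%ΔQ = (1243 − 1585) / [(1585 + 1243)/2] = -342/1414 = -0.241867…
%ΔP = (35.5 − 27.3) / [(27.3 + 35.5)/2] = 8.2/31.4 = 0.261146…
Arc Ed = %ΔQ / %ΔP = (-342/1414) / (8.2/31.4) = -0.9261…

-0.93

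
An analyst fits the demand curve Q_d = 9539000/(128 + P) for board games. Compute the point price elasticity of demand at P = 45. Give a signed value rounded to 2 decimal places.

dQ_d/dP = −9539000/(128 + P)² = -318.721. At P = 45, Q_d = 55138.7.
Ed = (dQ_d/dP)·(P/Q_d) = (-318.721) × (45/55138.7) = -0.2601…

-0.26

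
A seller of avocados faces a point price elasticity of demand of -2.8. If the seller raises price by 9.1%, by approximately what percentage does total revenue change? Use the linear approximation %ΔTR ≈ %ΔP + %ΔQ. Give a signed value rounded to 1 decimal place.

-16.4%

%ΔQ ≈ Ed × %ΔP = (-2.8) × (+9.1%) = -25.4800%
%ΔTR ≈ %ΔP + %ΔQ = (+9.1%) + (-25.4800%) = -16.3800%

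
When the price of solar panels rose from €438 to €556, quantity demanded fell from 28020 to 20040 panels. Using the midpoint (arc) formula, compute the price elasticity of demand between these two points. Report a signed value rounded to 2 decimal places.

%ΔQ = (20040 − 28020) / [(28020 + 20040)/2] = -7980/24030 = -0.332084…
%ΔP = (556 − 438) / [(438 + 556)/2] = 118/497 = 0.237424…
Arc Ed = %ΔQ / %ΔP = (-7980/24030) / (118/497) = -1.3986…

-1.40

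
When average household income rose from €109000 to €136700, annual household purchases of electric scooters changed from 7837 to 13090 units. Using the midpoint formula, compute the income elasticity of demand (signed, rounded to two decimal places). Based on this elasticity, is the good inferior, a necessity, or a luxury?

2.23; luxury

%ΔQ = (13090 − 7837)/[( 7837 + 13090)/2] = 5253/10463.5 = 0.502030…
%ΔIncome = (136700 − 109000)/[( 109000 + 136700)/2] = 27700/122850 = 0.225478…
E_income = (5253/10463.5) / (27700/122850) = 2.2265…
E_income > 1 ⇒ normal good, luxury.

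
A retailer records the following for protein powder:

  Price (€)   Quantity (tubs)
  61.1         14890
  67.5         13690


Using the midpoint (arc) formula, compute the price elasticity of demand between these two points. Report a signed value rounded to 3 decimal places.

%ΔQ = (13690 − 14890) / [(14890 + 13690)/2] = -1200/14290 = -0.083974…
%ΔP = (67.5 − 61.1) / [(61.1 + 67.5)/2] = 6.4/64.3 = 0.099533…
Arc Ed = %ΔQ / %ΔP = (-1200/14290) / (6.4/64.3) = -0.84368…

-0.844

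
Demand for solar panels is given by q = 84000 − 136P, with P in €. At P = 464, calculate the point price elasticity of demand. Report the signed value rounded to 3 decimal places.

dq/dP = −136. At P = 464, q = 84000 − 136(464) = 20896.
Ed = (dq/dP)·(P/q) = −136 × (464/20896) = -3.01990…

-3.020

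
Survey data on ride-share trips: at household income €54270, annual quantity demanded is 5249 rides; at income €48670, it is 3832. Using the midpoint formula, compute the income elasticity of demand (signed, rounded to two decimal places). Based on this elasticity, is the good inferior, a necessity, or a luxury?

2.87; luxury

%ΔQ = (3832 − 5249)/[( 5249 + 3832)/2] = -1417/4540.5 = -0.312080…
%ΔIncome = (48670 − 54270)/[( 54270 + 48670)/2] = -5600/51470 = -0.108801…
E_income = (-1417/4540.5) / (-5600/51470) = 2.8683…
E_income > 1 ⇒ normal good, luxury.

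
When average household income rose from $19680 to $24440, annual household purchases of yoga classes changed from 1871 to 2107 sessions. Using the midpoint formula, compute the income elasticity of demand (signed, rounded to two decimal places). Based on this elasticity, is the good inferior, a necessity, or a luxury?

0.55; necessity

%ΔQ = (2107 − 1871)/[( 1871 + 2107)/2] = 236/1989 = 0.118652…
%ΔIncome = (24440 − 19680)/[( 19680 + 24440)/2] = 4760/22060 = 0.215775…
E_income = (236/1989) / (4760/22060) = 0.5498…
0 < E_income < 1 ⇒ normal good, necessity.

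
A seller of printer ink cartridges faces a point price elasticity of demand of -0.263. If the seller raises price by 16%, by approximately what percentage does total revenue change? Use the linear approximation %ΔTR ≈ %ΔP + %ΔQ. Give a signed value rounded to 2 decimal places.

+11.79%

%ΔQ ≈ Ed × %ΔP = (-0.263) × (+16%) = -4.2080%
%ΔTR ≈ %ΔP + %ΔQ = (+16%) + (-4.2080%) = +11.7920%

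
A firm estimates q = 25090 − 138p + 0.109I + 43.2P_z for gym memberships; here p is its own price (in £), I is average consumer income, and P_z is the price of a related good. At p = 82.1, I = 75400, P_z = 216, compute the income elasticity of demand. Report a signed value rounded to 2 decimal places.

At the given values, q = 25090 − 138(82.1) + 0.109(75400) + 43.2(216) = 31310.
∂q/∂I = 0.109.
E = (0.109) × (75400/31310) = 0.2624…

0.26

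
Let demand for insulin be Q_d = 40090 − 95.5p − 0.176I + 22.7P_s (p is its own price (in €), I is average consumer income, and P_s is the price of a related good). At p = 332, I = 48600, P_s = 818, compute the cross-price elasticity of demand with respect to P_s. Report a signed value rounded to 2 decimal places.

At the given values, Q_d = 40090 − 95.5(332) − 0.176(48600) + 22.7(818) = 18399.
∂Q_d/∂P_s = 22.7.
E = (22.7) × (818/18399) = 1.0092…

1.01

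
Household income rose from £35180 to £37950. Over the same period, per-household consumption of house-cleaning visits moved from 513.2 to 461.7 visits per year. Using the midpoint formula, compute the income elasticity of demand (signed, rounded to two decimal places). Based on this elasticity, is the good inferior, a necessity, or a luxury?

-1.39; inferior

%ΔQ = (461.7 − 513.2)/[( 513.2 + 461.7)/2] = -51.5/487.45 = -0.105651…
%ΔIncome = (37950 − 35180)/[( 35180 + 37950)/2] = 2770/36565 = 0.075755…
E_income = (-51.5/487.45) / (2770/36565) = -1.3946…
E_income < 0 ⇒ inferior good.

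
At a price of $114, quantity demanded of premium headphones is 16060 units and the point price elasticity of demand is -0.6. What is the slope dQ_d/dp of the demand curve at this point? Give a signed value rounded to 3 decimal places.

Ed = (dQ_d/dp)·(p/Q_d) ⇒ dQ_d/dp = Ed·Q_d/p = (-0.6)·16060/114 = -84.52631…

-84.526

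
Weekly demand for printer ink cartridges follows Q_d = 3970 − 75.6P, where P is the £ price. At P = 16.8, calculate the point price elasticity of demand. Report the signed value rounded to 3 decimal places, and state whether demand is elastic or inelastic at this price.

-0.470; inelastic

dQ_d/dP = −75.6. At P = 16.8, Q_d = 3970 − 75.6(16.8) = 2699.92.
Ed = (dQ_d/dP)·(P/Q_d) = −75.6 × (16.8/2699.92) = -0.47041…
|Ed| = 0.470 < 1, so demand is inelastic.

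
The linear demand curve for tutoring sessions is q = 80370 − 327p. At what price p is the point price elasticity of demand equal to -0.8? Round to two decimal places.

109.24

Ed = −327p/(80370 − 327p). Set this equal to -0.8:
327p = 0.8·(80370 − 327p) ⇒ 327p(1 + 0.8) = 0.8·80370
p = 0.8·80370 / (327·1.8) = 109.2354…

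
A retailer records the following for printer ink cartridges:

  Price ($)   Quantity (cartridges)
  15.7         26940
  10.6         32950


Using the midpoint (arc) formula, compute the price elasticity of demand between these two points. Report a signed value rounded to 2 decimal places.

%ΔQ = (32950 − 26940) / [(26940 + 32950)/2] = 6010/29945 = 0.200701…
%ΔP = (10.6 − 15.7) / [(15.7 + 10.6)/2] = -5.1/13.15 = -0.387832…
Arc Ed = %ΔQ / %ΔP = (6010/29945) / (-5.1/13.15) = -0.5174…

-0.52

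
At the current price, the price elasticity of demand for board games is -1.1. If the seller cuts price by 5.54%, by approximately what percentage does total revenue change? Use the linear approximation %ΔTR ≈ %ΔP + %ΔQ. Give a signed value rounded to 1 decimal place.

%ΔQ ≈ Ed × %ΔP = (-1.1) × (-5.54%) = +6.0940%
%ΔTR ≈ %ΔP + %ΔQ = (-5.54%) + (+6.0940%) = +0.5540%

+0.6%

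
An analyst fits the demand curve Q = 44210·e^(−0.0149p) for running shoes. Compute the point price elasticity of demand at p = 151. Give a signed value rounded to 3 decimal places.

dQ/dp = −0.0149·Q = -69.4365. At p = 151, Q = 4660.17.
Ed = (dQ/dp)·(p/Q) = (-69.4365) × (151/4660.17) = -2.2499

-2.250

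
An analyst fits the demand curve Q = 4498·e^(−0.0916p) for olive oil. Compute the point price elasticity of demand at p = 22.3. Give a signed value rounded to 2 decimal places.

dQ/dp = −0.0916·Q = -53.4306. At p = 22.3, Q = 583.304.
Ed = (dQ/dp)·(p/Q) = (-53.4306) × (22.3/583.304) = -2.0426…

-2.04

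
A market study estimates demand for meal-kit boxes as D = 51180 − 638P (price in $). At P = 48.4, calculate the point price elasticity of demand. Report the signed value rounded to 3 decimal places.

dD/dP = −638. At P = 48.4, D = 51180 − 638(48.4) = 20300.8.
Ed = (dD/dP)·(P/D) = −638 × (48.4/20300.8) = -1.52108…

-1.521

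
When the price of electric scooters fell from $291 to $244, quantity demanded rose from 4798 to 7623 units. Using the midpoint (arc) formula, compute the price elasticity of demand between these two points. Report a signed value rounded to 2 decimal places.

%ΔQ = (7623 − 4798) / [(4798 + 7623)/2] = 2825/6210.5 = 0.454874…
%ΔP = (244 − 291) / [(291 + 244)/2] = -47/267.5 = -0.175700…
Arc Ed = %ΔQ / %ΔP = (2825/6210.5) / (-47/267.5) = -2.5889…

-2.59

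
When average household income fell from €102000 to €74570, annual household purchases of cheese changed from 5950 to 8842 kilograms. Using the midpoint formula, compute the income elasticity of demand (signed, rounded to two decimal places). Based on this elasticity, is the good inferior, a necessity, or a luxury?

-1.26; inferior

%ΔQ = (8842 − 5950)/[( 5950 + 8842)/2] = 2892/7396 = 0.391022…
%ΔIncome = (74570 − 102000)/[( 102000 + 74570)/2] = -27430/88285 = -0.310698…
E_income = (2892/7396) / (-27430/88285) = -1.2585…
E_income < 0 ⇒ inferior good.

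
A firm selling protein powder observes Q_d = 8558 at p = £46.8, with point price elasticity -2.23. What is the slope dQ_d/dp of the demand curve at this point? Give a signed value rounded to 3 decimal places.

-407.785

Ed = (dQ_d/dp)·(p/Q_d) ⇒ dQ_d/dp = Ed·Q_d/p = (-2.23)·8558/46.8 = -407.78504…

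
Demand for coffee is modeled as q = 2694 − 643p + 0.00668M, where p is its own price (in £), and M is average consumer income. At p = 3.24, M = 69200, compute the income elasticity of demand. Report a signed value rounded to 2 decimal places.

0.43

At the given values, q = 2694 − 643(3.24) + 0.00668(69200) = 1072.936.
∂q/∂M = 0.00668.
E = (0.00668) × (69200/1072.936) = 0.4308…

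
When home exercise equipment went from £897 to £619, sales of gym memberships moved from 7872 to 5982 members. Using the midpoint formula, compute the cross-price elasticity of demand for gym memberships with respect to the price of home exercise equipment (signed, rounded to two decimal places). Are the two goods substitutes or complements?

0.74; substitutes

%ΔQ_{gym memberships} = (5982 − 7872)/avg = -1890/6927 = -0.272845…
%ΔP_{home exercise equipment} = (619 − 897)/avg = -278/758 = -0.366754…
E_cross = (-1890/6927) / (-278/758) = 0.7439…
E_cross > 0 ⇒ the goods are substitutes.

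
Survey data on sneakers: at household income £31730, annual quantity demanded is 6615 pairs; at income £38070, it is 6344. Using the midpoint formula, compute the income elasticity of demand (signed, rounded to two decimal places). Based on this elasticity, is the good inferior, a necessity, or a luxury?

-0.23; inferior

%ΔQ = (6344 − 6615)/[( 6615 + 6344)/2] = -271/6479.5 = -0.041824…
%ΔIncome = (38070 − 31730)/[( 31730 + 38070)/2] = 6340/34900 = 0.181661…
E_income = (-271/6479.5) / (6340/34900) = -0.2302…
E_income < 0 ⇒ inferior good.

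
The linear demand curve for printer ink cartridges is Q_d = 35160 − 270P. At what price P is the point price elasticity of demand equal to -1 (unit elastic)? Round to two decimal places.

65.11

Ed = −270P/(35160 − 270P). Set this equal to -1:
270P = 1·(35160 − 270P) ⇒ 270P(1 + 1) = 1·35160
P = 1·35160 / (270·2) = 65.1111…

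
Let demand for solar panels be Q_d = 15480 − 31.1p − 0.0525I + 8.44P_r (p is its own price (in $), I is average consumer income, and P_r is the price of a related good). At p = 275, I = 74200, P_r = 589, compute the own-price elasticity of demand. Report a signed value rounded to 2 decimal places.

At the given values, Q_d = 15480 − 31.1(275) − 0.0525(74200) + 8.44(589) = 8003.16.
∂Q_d/∂p = −31.1.
E = (-31.1) × (275/8003.16) = -1.0686…

-1.07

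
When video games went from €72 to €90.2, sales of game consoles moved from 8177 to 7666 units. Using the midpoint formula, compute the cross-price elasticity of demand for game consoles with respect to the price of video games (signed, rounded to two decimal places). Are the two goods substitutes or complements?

-0.29; complements

%ΔQ_{game consoles} = (7666 − 8177)/avg = -511/7921.5 = -0.064507…
%ΔP_{video games} = (90.2 − 72)/avg = 18.2/81.1 = 0.224414…
E_cross = (-511/7921.5) / (18.2/81.1) = -0.2874…
E_cross < 0 ⇒ the goods are complements.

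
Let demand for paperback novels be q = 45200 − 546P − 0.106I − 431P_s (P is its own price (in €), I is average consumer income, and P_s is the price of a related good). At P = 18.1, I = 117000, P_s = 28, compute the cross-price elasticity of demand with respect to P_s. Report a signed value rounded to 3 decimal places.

-1.113

At the given values, q = 45200 − 546(18.1) − 0.106(117000) − 431(28) = 10847.4.
∂q/∂P_s = -431.
E = (-431) × (28/10847.4) = -1.11252…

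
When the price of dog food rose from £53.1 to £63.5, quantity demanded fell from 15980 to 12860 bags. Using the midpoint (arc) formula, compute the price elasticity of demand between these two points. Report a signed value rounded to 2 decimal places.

-1.21

%ΔQ = (12860 − 15980) / [(15980 + 12860)/2] = -3120/14420 = -0.216366…
%ΔP = (63.5 − 53.1) / [(53.1 + 63.5)/2] = 10.4/58.3 = 0.178387…
Arc Ed = %ΔQ / %ΔP = (-3120/14420) / (10.4/58.3) = -1.2128…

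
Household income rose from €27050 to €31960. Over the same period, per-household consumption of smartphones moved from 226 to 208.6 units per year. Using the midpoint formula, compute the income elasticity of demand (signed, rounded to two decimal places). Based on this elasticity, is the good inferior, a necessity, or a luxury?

%ΔQ = (208.6 − 226)/[( 226 + 208.6)/2] = -17.4/217.3 = -0.080073…
%ΔIncome = (31960 − 27050)/[( 27050 + 31960)/2] = 4910/29505 = 0.166412…
E_income = (-17.4/217.3) / (4910/29505) = -0.4811…
E_income < 0 ⇒ inferior good.

-0.48; inferior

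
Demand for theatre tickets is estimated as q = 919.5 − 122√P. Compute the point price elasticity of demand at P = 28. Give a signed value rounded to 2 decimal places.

-1.18

dq/dP = −122/(2√P) = -11.5279. At P = 28, q = 273.937.
Ed = (dq/dP)·(P/q) = (-11.5279) × (28/273.937) = -1.1783…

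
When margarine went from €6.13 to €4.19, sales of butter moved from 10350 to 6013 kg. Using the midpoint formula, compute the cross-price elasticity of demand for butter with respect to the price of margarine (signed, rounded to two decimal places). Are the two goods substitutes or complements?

1.41; substitutes

%ΔQ_{butter} = (6013 − 10350)/avg = -4337/8181.5 = -0.530098…
%ΔP_{margarine} = (4.19 − 6.13)/avg = -1.94/5.16 = -0.375968…
E_cross = (-4337/8181.5) / (-1.94/5.16) = 1.4099…
E_cross > 0 ⇒ the goods are substitutes.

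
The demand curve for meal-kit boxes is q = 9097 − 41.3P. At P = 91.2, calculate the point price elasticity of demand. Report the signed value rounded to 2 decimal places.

-0.71

dq/dP = −41.3. At P = 91.2, q = 9097 − 41.3(91.2) = 5330.44.
Ed = (dq/dP)·(P/q) = −41.3 × (91.2/5330.44) = -0.7066…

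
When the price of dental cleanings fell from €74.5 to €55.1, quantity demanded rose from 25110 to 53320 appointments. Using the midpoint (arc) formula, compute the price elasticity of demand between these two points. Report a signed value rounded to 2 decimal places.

-2.40

%ΔQ = (53320 − 25110) / [(25110 + 53320)/2] = 28210/39215 = 0.719367…
%ΔP = (55.1 − 74.5) / [(74.5 + 55.1)/2] = -19.4/64.8 = -0.299382…
Arc Ed = %ΔQ / %ΔP = (28210/39215) / (-19.4/64.8) = -2.4028…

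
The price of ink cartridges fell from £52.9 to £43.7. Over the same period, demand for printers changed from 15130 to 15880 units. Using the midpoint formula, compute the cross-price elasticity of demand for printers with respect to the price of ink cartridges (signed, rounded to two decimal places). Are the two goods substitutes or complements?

%ΔQ_{printers} = (15880 − 15130)/avg = 750/15505 = 0.048371…
%ΔP_{ink cartridges} = (43.7 − 52.9)/avg = -9.2/48.3 = -0.190476…
E_cross = (750/15505) / (-9.2/48.3) = -0.2539…
E_cross < 0 ⇒ the goods are complements.

-0.25; complements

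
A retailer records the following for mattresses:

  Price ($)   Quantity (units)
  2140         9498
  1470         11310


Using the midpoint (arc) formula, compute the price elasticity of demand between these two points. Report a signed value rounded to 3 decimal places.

%ΔQ = (11310 − 9498) / [(9498 + 11310)/2] = 1812/10404 = 0.174163…
%ΔP = (1470 − 2140) / [(2140 + 1470)/2] = -670/1805 = -0.371191…
Arc Ed = %ΔQ / %ΔP = (1812/10404) / (-670/1805) = -0.46920…

-0.469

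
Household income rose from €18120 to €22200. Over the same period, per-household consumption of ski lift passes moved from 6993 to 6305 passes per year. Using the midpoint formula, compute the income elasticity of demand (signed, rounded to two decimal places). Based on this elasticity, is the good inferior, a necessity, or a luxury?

%ΔQ = (6305 − 6993)/[( 6993 + 6305)/2] = -688/6649 = -0.103474…
%ΔIncome = (22200 − 18120)/[( 18120 + 22200)/2] = 4080/20160 = 0.202380…
E_income = (-688/6649) / (4080/20160) = -0.5112…
E_income < 0 ⇒ inferior good.

-0.51; inferior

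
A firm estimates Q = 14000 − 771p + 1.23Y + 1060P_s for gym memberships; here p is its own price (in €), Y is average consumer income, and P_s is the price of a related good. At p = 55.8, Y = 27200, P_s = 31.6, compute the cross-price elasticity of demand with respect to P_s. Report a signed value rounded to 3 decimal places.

At the given values, Q = 14000 − 771(55.8) + 1.23(27200) + 1060(31.6) = 37930.2.
∂Q/∂P_s = 1060.
E = (1060) × (31.6/37930.2) = 0.88309…

0.883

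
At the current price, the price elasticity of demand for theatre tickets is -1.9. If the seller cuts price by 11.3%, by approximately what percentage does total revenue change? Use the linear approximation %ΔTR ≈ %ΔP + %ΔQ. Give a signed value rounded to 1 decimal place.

%ΔQ ≈ Ed × %ΔP = (-1.9) × (-11.3%) = +21.4700%
%ΔTR ≈ %ΔP + %ΔQ = (-11.3%) + (+21.4700%) = +10.1700%

+10.2%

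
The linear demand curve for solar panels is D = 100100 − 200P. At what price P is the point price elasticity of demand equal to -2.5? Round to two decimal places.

Ed = −200P/(100100 − 200P). Set this equal to -2.5:
200P = 2.5·(100100 − 200P) ⇒ 200P(1 + 2.5) = 2.5·100100
P = 2.5·100100 / (200·3.5) = 357.5

357.50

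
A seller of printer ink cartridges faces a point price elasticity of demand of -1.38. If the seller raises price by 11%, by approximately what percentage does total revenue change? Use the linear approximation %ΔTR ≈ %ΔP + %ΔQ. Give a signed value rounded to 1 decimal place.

-4.2%

%ΔQ ≈ Ed × %ΔP = (-1.38) × (+11%) = -15.1800%
%ΔTR ≈ %ΔP + %ΔQ = (+11%) + (-15.1800%) = -4.1800%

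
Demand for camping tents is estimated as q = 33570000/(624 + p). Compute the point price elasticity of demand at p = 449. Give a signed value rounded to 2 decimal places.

dq/dp = −33570000/(624 + p)² = -29.1576. At p = 449, q = 31286.1.
Ed = (dq/dp)·(p/q) = (-29.1576) × (449/31286.1) = -0.4184…

-0.42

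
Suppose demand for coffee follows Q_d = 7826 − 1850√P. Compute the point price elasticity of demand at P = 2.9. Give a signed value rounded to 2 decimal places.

-0.34

dQ_d/dP = −1850/(2√P) = -543.179. At P = 2.9, Q_d = 4675.56.
Ed = (dQ_d/dP)·(P/Q_d) = (-543.179) × (2.9/4675.56) = -0.3369…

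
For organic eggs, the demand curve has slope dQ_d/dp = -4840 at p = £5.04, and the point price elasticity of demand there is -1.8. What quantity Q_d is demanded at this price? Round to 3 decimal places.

13552.000

Ed = (dQ_d/dp)·(p/Q_d) ⇒ Q_d = (dQ_d/dp)·p/Ed = (-4840)·5.04/(-1.8) = 13552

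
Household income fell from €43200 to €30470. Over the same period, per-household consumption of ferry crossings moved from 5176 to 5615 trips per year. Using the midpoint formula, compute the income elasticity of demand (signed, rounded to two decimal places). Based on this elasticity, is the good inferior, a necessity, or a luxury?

%ΔQ = (5615 − 5176)/[( 5176 + 5615)/2] = 439/5395.5 = 0.081364…
%ΔIncome = (30470 − 43200)/[( 43200 + 30470)/2] = -12730/36835 = -0.345595…
E_income = (439/5395.5) / (-12730/36835) = -0.2354…
E_income < 0 ⇒ inferior good.

-0.24; inferior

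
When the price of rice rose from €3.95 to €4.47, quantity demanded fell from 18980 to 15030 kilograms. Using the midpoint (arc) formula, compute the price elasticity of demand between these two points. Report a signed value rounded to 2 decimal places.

-1.88

%ΔQ = (15030 − 18980) / [(18980 + 15030)/2] = -3950/17005 = -0.232284…
%ΔP = (4.47 − 3.95) / [(3.95 + 4.47)/2] = 0.52/4.21 = 0.123515…
Arc Ed = %ΔQ / %ΔP = (-3950/17005) / (0.52/4.21) = -1.8806…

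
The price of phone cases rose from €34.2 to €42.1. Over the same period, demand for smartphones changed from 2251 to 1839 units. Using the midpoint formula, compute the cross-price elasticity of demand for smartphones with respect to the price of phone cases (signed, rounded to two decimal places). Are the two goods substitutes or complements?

-0.97; complements

%ΔQ_{smartphones} = (1839 − 2251)/avg = -412/2045 = -0.201466…
%ΔP_{phone cases} = (42.1 − 34.2)/avg = 7.9/38.15 = 0.207077…
E_cross = (-412/2045) / (7.9/38.15) = -0.9729…
E_cross < 0 ⇒ the goods are complements.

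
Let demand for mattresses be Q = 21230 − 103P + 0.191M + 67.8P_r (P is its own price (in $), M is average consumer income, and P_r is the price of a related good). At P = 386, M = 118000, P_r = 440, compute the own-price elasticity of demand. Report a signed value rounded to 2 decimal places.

At the given values, Q = 21230 − 103(386) + 0.191(118000) + 67.8(440) = 33842.
∂Q/∂P = −103.
E = (-103) × (386/33842) = -1.1748…

-1.17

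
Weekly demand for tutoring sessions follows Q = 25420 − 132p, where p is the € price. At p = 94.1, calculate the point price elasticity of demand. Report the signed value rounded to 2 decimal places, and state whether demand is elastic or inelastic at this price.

-0.96; inelastic

dQ/dp = −132. At p = 94.1, Q = 25420 − 132(94.1) = 12998.8.
Ed = (dQ/dp)·(p/Q) = −132 × (94.1/12998.8) = -0.9555…
|Ed| = 0.96 < 1, so demand is inelastic.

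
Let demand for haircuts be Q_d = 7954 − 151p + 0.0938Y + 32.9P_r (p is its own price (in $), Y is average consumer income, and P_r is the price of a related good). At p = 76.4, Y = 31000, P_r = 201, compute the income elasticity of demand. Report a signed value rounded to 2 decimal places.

0.49

At the given values, Q_d = 7954 − 151(76.4) + 0.0938(31000) + 32.9(201) = 5938.3.
∂Q_d/∂Y = 0.0938.
E = (0.0938) × (31000/5938.3) = 0.4896…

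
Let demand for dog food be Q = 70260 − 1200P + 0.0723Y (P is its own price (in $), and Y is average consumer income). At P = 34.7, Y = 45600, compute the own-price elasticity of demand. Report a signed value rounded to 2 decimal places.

-1.30

At the given values, Q = 70260 − 1200(34.7) + 0.0723(45600) = 31916.88.
∂Q/∂P = −1200.
E = (-1200) × (34.7/31916.88) = -1.3046…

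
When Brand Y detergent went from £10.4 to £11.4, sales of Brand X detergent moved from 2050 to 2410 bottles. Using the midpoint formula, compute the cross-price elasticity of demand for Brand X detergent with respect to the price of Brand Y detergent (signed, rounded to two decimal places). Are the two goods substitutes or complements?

1.76; substitutes

%ΔQ_{Brand X detergent} = (2410 − 2050)/avg = 360/2230 = 0.161434…
%ΔP_{Brand Y detergent} = (11.4 − 10.4)/avg = 1/10.9 = 0.091743…
E_cross = (360/2230) / (1/10.9) = 1.7596…
E_cross > 0 ⇒ the goods are substitutes.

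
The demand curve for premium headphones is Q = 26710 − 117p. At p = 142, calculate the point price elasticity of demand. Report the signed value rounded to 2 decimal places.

-1.65

dQ/dp = −117. At p = 142, Q = 26710 − 117(142) = 10096.
Ed = (dQ/dp)·(p/Q) = −117 × (142/10096) = -1.6456…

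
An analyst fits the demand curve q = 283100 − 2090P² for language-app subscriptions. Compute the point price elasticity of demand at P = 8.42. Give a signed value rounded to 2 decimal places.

-2.20

dq/dP = −2·2090·P = -35195.6. At P = 8.42, q = 134926.524.
Ed = (dq/dP)·(P/q) = (-35195.6) × (8.42/134926.524) = -2.1963…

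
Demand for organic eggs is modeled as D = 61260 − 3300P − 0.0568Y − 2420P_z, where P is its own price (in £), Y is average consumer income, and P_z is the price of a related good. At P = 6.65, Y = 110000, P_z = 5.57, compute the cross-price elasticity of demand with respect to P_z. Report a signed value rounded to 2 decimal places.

-0.69

At the given values, D = 61260 − 3300(6.65) − 0.0568(110000) − 2420(5.57) = 19587.6.
∂D/∂P_z = -2420.
E = (-2420) × (5.57/19587.6) = -0.6881…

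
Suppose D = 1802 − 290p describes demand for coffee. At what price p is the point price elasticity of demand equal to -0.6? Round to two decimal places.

Ed = −290p/(1802 − 290p). Set this equal to -0.6:
290p = 0.6·(1802 − 290p) ⇒ 290p(1 + 0.6) = 0.6·1802
p = 0.6·1802 / (290·1.6) = 2.3301…

2.33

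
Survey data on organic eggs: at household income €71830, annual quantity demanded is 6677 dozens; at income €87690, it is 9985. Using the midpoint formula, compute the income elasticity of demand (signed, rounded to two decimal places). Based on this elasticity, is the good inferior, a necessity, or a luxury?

%ΔQ = (9985 − 6677)/[( 6677 + 9985)/2] = 3308/8331 = 0.397071…
%ΔIncome = (87690 − 71830)/[( 71830 + 87690)/2] = 15860/79760 = 0.198846…
E_income = (3308/8331) / (15860/79760) = 1.9968…
E_income > 1 ⇒ normal good, luxury.

2.00; luxury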